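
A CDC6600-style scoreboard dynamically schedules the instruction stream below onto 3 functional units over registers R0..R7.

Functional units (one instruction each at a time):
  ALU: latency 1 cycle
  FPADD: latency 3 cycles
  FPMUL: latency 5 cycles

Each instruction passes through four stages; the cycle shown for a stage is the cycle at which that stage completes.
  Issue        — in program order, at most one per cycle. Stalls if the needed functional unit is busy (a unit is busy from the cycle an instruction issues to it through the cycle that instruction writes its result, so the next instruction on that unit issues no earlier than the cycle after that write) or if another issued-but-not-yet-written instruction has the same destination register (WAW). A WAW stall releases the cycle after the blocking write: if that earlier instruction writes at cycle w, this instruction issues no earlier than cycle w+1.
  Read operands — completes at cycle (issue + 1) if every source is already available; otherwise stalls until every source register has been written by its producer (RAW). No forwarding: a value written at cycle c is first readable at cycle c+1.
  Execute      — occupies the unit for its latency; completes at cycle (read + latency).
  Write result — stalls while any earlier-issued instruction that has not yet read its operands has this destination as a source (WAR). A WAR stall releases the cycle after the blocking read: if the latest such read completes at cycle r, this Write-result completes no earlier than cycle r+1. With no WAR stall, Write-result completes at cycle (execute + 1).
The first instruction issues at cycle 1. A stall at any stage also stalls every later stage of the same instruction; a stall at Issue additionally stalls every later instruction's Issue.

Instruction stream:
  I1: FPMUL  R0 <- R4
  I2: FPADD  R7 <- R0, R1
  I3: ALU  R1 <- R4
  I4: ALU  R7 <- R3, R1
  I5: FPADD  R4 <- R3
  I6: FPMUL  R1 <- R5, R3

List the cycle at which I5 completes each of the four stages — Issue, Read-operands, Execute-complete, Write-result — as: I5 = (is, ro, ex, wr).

I5 = (15, 16, 19, 20)

[1] issue I1 (FPMUL)
[2] I1 read-ops; issue I2 (FPADD)
[3] issue I3 (ALU)
[4] I3 read-ops
[5] I3 finished on ALU
[7] I1 finished on FPMUL
[8] I1→R0
[9] I2 read-ops
[10] I3→R1
[12] I2 finished on FPADD
[13] I2→R7
[14] issue I4 (ALU)
[15] I4 read-ops; issue I5 (FPADD)
[16] I4 finished on ALU; I5 read-ops; issue I6 (FPMUL)
[17] I4→R7; I6 read-ops
[19] I5 finished on FPADD
[20] I5→R4
[22] I6 finished on FPMUL
[23] I6→R1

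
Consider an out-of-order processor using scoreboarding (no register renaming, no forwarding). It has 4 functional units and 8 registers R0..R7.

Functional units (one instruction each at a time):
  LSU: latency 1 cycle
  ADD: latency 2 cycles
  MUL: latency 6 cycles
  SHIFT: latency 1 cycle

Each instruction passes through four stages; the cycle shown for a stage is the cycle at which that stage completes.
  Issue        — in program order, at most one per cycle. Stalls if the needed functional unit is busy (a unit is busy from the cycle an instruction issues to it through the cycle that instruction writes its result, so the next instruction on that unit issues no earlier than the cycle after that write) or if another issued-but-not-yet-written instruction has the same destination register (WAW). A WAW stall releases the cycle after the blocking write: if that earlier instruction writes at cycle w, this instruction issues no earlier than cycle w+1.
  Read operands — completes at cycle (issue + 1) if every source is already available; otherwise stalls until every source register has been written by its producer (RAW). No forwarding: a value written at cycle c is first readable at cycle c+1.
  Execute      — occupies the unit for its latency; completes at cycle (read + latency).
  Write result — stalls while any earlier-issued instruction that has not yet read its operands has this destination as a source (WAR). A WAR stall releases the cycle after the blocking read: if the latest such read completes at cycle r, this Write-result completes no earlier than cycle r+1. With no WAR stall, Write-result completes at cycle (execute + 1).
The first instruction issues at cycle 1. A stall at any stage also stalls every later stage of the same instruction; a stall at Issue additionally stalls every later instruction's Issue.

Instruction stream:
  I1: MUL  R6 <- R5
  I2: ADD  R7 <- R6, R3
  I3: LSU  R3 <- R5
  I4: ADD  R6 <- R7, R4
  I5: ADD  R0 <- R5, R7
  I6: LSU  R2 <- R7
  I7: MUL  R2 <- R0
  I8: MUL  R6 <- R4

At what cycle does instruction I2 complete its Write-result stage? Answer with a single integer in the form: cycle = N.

t=1  issue I1 (MUL)
t=2  I1 read-ops · issue I2 (ADD)
t=3  issue I3 (LSU)
t=4  I3 read-ops
t=5  I3 finished on LSU
t=8  I1 finished on MUL
t=9  I1→R6
t=10  I2 read-ops
t=11  I3→R3
t=12  I2 finished on ADD
t=13  I2→R7
t=14  issue I4 (ADD)
t=15  I4 read-ops
t=17  I4 finished on ADD
t=18  I4→R6
t=19  issue I5 (ADD)
t=20  I5 read-ops · issue I6 (LSU)
t=21  I6 read-ops
t=22  I5 finished on ADD · I6 finished on LSU
t=23  I5→R0 · I6→R2
t=24  issue I7 (MUL)
t=25  I7 read-ops
t=31  I7 finished on MUL
t=32  I7→R2
t=33  issue I8 (MUL)
t=34  I8 read-ops
t=40  I8 finished on MUL
t=41  I8→R6

cycle = 13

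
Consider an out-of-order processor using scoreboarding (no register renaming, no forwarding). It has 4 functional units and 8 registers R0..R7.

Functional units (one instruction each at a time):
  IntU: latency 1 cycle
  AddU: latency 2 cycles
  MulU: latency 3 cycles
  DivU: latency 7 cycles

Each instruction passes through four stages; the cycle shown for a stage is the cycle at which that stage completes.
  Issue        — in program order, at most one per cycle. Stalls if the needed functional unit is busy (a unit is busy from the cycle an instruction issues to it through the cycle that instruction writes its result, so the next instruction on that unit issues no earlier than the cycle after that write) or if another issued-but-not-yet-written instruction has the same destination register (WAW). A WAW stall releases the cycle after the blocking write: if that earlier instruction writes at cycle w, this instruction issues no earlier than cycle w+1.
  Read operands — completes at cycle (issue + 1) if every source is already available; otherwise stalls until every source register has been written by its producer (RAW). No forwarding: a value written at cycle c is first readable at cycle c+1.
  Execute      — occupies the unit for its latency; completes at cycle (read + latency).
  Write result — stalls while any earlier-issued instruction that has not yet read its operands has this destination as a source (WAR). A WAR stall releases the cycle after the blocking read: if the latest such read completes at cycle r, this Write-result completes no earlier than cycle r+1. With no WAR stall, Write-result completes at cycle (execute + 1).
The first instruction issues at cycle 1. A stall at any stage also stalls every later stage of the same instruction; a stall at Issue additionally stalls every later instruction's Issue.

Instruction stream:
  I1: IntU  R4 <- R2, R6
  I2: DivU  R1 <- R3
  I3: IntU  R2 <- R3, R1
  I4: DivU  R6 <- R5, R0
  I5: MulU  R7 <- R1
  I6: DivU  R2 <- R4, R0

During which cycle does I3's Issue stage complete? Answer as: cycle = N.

cycle = 5

  I1 | 1 | 2 | 3 | 4
  I2 | 2 | 3 | 10 | 11
  I3 | 5 | 12 | 13 | 14   struct: IntU busy until I1 writes@4 · RAW R1: wait I2 write@11
  I4 | 12 | 13 | 20 | 21   struct: DivU busy until I2 writes@11
  I5 | 13 | 14 | 17 | 18
  I6 | 22 | 23 | 30 | 31   struct: DivU busy until I4 writes@21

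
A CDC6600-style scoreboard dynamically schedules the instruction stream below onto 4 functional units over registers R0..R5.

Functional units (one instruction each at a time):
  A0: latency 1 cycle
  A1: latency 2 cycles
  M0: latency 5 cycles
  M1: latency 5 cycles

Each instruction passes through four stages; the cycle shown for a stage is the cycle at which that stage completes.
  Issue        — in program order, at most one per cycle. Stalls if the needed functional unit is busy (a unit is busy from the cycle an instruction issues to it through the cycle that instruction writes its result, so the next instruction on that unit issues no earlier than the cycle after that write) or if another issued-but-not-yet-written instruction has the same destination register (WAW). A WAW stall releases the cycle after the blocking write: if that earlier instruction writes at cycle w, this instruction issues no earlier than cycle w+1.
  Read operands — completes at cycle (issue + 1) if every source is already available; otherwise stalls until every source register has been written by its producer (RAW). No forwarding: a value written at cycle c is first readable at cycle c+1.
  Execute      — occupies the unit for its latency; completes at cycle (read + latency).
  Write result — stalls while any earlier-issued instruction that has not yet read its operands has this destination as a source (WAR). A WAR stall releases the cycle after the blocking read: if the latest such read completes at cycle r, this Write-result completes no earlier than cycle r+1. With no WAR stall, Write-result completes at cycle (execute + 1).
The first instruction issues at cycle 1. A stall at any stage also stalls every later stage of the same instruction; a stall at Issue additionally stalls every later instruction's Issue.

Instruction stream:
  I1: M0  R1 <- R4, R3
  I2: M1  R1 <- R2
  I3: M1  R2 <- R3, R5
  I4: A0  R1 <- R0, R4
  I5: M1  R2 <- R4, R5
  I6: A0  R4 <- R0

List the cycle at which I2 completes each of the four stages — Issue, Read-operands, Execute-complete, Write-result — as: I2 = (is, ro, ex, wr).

c1: I1 issues→M0
c2: I1 reads
c7: I1 exec-done
c8: I1 writes R1
c9: I2 issues→M1
c10: I2 reads
c15: I2 exec-done
c16: I2 writes R1
c17: I3 issues→M1
c18: I3 reads, I4 issues→A0
c19: I4 reads
c20: I4 exec-done
c21: I4 writes R1
c23: I3 exec-done
c24: I3 writes R2
c25: I5 issues→M1
c26: I5 reads, I6 issues→A0
c27: I6 reads
c28: I6 exec-done
c29: I6 writes R4
c31: I5 exec-done
c32: I5 writes R2

I2 = (9, 10, 15, 16)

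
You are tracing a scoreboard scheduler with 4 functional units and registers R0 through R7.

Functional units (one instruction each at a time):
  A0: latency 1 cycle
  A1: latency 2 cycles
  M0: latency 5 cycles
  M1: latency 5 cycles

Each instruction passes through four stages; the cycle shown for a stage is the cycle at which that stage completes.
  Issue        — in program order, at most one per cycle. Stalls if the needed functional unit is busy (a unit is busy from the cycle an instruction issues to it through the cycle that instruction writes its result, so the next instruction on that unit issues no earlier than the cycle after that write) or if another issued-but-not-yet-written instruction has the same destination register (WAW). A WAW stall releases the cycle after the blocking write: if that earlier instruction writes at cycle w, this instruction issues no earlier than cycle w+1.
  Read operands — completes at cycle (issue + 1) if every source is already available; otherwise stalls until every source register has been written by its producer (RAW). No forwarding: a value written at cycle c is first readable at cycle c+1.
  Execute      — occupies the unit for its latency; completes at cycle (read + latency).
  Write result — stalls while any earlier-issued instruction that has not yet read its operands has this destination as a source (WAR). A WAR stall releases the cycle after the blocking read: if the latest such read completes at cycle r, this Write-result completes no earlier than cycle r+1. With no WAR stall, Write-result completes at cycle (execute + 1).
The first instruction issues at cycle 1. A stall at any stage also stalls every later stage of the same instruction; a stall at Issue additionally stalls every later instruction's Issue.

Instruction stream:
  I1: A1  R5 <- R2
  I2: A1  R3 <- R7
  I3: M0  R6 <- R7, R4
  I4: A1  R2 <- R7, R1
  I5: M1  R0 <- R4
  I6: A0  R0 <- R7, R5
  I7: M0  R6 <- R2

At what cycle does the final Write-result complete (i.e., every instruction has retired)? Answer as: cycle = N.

cycle = 28

1) issue 1, read 2, done 4, write 5
2) issue 6, read 7, done 9, write 10  <struct: A1 busy until I1 writes@5>
3) issue 7, read 8, done 13, write 14
4) issue 11, read 12, done 14, write 15  <struct: A1 busy until I2 writes@10>
5) issue 12, read 13, done 18, write 19
6) issue 20, read 21, done 22, write 23  <WAW R0: wait I5 write@19>
7) issue 21, read 22, done 27, write 28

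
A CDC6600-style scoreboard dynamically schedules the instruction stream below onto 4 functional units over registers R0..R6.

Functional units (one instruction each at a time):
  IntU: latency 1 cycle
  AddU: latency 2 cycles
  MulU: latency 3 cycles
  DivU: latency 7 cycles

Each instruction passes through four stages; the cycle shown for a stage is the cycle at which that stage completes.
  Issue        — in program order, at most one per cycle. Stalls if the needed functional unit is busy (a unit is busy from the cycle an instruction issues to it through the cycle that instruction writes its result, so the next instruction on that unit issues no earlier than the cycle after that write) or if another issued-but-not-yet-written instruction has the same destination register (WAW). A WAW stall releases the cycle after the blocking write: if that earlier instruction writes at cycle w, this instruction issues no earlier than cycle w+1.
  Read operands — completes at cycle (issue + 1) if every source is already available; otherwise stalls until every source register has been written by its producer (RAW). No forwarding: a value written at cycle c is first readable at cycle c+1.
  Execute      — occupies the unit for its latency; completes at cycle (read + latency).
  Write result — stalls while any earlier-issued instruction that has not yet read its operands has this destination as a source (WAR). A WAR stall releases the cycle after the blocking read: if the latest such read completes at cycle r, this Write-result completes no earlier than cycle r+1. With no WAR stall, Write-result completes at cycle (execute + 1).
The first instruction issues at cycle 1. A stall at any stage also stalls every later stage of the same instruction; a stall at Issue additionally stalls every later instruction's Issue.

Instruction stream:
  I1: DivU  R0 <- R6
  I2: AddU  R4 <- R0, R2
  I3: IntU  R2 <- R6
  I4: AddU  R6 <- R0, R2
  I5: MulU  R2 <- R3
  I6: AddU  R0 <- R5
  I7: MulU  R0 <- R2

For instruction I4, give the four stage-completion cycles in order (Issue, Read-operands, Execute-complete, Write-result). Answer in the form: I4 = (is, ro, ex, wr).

cycle 1: I1→DivU
cycle 2: I1 RO · I2→AddU
cycle 3: I3→IntU
cycle 4: I3 RO
cycle 5: I3 EX
cycle 9: I1 EX
cycle 10: I1 WR R0
cycle 11: I2 RO
cycle 12: I3 WR R2
cycle 13: I2 EX
cycle 14: I2 WR R4
cycle 15: I4→AddU
cycle 16: I4 RO · I5→MulU
cycle 17: I5 RO
cycle 18: I4 EX
cycle 19: I4 WR R6
cycle 20: I5 EX · I6→AddU
cycle 21: I5 WR R2 · I6 RO
cycle 23: I6 EX
cycle 24: I6 WR R0
cycle 25: I7→MulU
cycle 26: I7 RO
cycle 29: I7 EX
cycle 30: I7 WR R0

I4 = (15, 16, 18, 19)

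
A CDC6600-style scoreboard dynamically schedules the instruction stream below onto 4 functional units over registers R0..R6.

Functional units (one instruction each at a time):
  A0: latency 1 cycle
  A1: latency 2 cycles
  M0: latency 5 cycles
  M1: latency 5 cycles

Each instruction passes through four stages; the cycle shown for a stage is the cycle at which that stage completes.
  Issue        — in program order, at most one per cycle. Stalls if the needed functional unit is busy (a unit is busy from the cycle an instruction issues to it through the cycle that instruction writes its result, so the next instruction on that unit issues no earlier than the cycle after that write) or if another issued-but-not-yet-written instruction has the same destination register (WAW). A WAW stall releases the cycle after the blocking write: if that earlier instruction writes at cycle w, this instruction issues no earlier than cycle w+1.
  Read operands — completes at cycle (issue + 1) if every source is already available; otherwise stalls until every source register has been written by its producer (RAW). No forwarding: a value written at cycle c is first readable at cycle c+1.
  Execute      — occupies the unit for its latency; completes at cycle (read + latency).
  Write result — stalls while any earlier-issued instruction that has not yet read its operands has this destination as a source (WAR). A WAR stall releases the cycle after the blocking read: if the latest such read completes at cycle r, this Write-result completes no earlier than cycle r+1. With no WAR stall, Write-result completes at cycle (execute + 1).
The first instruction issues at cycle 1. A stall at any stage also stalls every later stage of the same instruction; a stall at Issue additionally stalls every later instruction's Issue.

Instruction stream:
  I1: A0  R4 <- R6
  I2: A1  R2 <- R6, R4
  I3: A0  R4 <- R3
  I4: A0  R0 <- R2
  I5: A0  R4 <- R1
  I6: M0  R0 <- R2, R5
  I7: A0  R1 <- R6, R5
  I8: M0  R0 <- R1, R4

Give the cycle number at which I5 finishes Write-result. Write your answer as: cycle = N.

cycle = 16

1) issue 1, read 2, done 3, write 4
2) issue 2, read 5, done 7, write 8  <RAW R4: wait I1 write@4>
3) issue 5, read 6, done 7, write 8  <struct: A0 busy until I1 writes@4>
4) issue 9, read 10, done 11, write 12  <struct: A0 busy until I3 writes@8>
5) issue 13, read 14, done 15, write 16  <struct: A0 busy until I4 writes@12>
6) issue 14, read 15, done 20, write 21
7) issue 17, read 18, done 19, write 20  <struct: A0 busy until I5 writes@16>
8) issue 22, read 23, done 28, write 29  <struct: M0 busy until I6 writes@21>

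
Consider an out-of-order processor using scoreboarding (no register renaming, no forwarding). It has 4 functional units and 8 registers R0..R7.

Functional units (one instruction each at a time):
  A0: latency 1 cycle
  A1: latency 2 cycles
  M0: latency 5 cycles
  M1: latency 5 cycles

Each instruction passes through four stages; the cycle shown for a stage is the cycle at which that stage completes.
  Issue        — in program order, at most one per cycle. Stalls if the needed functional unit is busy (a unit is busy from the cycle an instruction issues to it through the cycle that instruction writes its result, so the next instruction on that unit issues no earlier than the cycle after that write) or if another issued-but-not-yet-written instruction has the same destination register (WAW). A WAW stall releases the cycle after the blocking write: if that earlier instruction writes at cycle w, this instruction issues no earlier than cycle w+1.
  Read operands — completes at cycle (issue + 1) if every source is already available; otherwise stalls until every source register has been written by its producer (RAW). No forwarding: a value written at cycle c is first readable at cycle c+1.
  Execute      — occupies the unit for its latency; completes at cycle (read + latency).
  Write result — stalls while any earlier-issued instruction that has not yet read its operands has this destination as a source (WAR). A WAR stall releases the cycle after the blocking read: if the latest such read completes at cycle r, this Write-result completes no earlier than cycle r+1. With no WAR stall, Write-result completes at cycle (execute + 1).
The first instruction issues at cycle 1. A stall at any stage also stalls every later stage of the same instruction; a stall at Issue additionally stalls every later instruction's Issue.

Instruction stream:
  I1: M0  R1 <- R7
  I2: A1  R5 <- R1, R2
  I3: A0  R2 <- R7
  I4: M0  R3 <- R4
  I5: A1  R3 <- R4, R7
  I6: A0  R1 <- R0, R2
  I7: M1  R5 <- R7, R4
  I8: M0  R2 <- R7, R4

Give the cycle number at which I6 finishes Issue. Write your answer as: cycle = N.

  I1 | 1 | 2 | 7 | 8
  I2 | 2 | 9 | 11 | 12   RAW R1: wait I1 write@8
  I3 | 3 | 4 | 5 | 10   WAR R2: wait I2 read@9
  I4 | 9 | 10 | 15 | 16   struct: M0 busy until I1 writes@8
  I5 | 17 | 18 | 20 | 21   WAW R3: wait I4 write@16
  I6 | 18 | 19 | 20 | 21
  I7 | 19 | 20 | 25 | 26
  I8 | 20 | 21 | 26 | 27

cycle = 18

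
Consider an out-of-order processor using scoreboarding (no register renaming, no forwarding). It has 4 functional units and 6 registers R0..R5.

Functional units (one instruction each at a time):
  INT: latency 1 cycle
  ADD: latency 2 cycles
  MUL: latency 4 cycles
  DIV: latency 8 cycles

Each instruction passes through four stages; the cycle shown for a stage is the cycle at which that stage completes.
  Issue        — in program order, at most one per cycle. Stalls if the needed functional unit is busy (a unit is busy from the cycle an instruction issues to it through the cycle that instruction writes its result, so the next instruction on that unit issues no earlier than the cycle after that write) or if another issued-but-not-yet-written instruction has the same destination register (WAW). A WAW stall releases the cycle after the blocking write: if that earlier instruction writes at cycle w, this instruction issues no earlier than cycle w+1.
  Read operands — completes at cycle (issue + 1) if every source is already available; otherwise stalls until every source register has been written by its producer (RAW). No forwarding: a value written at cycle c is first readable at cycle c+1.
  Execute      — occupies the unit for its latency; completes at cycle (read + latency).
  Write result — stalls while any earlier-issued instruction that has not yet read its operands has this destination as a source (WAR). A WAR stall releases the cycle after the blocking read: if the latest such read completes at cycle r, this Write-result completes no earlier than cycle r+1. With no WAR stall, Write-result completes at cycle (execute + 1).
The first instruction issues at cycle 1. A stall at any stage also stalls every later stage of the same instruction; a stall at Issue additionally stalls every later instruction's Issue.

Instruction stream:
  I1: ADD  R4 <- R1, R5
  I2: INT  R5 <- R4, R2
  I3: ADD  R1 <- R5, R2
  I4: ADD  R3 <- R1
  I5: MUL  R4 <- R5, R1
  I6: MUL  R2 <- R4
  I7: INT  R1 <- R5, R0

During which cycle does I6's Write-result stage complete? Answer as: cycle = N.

I1  is:1  ro:2  ex:4  wr:5
I2  is:2  ro:6  ex:7  wr:8  — RAW R4: wait I1 write@5
I3  is:6  ro:9  ex:11  wr:12  — struct: ADD busy until I1 writes@5, RAW R5: wait I2 write@8
I4  is:13  ro:14  ex:16  wr:17  — struct: ADD busy until I3 writes@12
I5  is:14  ro:15  ex:19  wr:20
I6  is:21  ro:22  ex:26  wr:27  — struct: MUL busy until I5 writes@20
I7  is:22  ro:23  ex:24  wr:25

cycle = 27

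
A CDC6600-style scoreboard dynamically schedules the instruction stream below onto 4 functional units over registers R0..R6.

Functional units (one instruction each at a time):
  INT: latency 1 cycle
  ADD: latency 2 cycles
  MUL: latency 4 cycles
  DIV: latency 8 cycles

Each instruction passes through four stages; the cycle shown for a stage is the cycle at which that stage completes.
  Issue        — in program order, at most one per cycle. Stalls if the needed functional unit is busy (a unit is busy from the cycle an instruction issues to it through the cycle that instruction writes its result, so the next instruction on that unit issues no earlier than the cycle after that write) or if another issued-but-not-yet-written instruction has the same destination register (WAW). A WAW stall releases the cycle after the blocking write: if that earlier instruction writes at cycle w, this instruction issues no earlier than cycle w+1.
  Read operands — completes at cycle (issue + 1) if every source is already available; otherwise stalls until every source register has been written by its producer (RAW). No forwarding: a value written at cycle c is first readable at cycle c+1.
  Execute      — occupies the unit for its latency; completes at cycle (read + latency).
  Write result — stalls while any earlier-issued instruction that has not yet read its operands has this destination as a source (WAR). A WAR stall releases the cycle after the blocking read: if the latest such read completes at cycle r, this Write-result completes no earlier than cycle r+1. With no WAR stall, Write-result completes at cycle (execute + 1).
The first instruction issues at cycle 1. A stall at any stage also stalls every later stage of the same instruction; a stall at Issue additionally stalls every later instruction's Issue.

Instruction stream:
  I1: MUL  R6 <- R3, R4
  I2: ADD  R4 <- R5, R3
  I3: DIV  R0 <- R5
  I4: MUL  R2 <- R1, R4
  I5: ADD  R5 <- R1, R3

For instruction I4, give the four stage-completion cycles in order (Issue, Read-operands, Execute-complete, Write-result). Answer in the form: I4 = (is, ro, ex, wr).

I4 = (8, 9, 13, 14)

[I1] 1/2/6/7
[I2] 2/3/5/6
[I3] 3/4/12/13
[I4] 8/9/13/14  (struct: MUL busy until I1 writes@7)
[I5] 9/10/12/13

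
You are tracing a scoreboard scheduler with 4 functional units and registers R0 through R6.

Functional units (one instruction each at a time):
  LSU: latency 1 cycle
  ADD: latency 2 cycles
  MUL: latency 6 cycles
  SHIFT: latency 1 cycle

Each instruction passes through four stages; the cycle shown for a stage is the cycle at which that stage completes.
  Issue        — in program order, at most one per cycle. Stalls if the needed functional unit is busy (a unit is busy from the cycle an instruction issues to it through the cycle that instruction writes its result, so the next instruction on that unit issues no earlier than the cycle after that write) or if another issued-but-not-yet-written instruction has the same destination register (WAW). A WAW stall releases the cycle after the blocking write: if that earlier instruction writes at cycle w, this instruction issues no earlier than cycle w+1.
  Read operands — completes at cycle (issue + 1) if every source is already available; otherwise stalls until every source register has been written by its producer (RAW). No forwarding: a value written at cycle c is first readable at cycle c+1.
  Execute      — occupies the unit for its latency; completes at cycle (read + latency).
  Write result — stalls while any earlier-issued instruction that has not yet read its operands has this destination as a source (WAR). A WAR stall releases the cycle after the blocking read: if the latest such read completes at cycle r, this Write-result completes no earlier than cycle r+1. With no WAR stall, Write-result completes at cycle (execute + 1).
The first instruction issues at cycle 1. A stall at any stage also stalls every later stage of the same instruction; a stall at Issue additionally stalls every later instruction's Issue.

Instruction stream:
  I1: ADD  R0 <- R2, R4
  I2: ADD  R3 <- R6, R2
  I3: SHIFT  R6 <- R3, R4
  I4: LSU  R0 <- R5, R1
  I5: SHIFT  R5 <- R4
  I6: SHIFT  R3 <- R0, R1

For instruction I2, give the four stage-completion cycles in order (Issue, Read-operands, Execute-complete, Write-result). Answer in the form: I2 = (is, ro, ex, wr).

I1: IS=1 RO=2 EX=4 WR=5
I2: IS=6 RO=7 EX=9 WR=10  [struct: ADD busy until I1 writes@5]
I3: IS=7 RO=11 EX=12 WR=13  [RAW R3: wait I2 write@10]
I4: IS=8 RO=9 EX=10 WR=11
I5: IS=14 RO=15 EX=16 WR=17  [struct: SHIFT busy until I3 writes@13]
I6: IS=18 RO=19 EX=20 WR=21  [struct: SHIFT busy until I5 writes@17]

I2 = (6, 7, 9, 10)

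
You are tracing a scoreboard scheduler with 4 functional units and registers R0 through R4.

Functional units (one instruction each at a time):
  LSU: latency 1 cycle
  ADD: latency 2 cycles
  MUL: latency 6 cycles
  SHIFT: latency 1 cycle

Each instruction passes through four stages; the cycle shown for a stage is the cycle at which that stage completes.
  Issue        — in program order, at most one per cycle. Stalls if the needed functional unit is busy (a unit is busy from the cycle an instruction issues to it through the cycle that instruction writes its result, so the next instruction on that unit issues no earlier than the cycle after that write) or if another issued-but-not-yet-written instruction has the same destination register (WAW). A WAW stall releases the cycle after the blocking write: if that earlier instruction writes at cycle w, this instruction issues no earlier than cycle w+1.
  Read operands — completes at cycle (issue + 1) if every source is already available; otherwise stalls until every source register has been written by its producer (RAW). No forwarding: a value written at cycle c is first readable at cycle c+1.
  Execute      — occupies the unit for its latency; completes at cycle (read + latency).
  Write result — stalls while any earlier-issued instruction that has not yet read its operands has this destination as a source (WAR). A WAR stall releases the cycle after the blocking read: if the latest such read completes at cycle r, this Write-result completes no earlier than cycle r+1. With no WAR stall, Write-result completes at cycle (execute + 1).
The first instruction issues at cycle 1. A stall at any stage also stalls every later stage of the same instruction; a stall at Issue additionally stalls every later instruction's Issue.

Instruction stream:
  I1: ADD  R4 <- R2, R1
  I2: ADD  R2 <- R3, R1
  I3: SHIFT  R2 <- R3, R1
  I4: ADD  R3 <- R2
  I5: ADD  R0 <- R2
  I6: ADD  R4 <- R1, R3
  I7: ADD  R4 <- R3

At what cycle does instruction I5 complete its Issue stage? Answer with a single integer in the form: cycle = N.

t=1  issue I1 (ADD)
t=2  I1 read-ops
t=4  I1 finished on ADD
t=5  I1→R4
t=6  issue I2 (ADD)
t=7  I2 read-ops
t=9  I2 finished on ADD
t=10  I2→R2
t=11  issue I3 (SHIFT)
t=12  I3 read-ops; issue I4 (ADD)
t=13  I3 finished on SHIFT
t=14  I3→R2
t=15  I4 read-ops
t=17  I4 finished on ADD
t=18  I4→R3
t=19  issue I5 (ADD)
t=20  I5 read-ops
t=22  I5 finished on ADD
t=23  I5→R0
t=24  issue I6 (ADD)
t=25  I6 read-ops
t=27  I6 finished on ADD
t=28  I6→R4
t=29  issue I7 (ADD)
t=30  I7 read-ops
t=32  I7 finished on ADD
t=33  I7→R4

cycle = 19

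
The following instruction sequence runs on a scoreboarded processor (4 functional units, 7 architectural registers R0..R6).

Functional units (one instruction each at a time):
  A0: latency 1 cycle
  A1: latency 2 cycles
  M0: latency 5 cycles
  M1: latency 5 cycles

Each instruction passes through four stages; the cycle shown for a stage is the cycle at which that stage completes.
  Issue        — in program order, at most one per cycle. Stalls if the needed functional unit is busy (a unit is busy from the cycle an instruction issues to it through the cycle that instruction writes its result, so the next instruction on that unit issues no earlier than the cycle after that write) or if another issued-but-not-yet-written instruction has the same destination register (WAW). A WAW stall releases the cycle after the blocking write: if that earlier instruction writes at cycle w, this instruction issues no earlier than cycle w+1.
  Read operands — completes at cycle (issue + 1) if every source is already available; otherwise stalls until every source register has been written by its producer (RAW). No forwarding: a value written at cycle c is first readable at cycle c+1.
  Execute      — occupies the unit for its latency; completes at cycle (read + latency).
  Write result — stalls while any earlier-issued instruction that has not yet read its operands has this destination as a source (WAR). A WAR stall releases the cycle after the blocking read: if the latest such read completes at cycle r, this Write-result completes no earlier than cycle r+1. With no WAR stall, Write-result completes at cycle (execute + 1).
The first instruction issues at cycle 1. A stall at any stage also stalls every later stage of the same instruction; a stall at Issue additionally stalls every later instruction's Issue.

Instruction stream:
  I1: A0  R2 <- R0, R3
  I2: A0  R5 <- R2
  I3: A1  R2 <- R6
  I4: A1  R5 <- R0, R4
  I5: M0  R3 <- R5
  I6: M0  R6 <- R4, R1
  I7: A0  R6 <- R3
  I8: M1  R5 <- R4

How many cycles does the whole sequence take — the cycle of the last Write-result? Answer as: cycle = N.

cycle = 39

c1: I1 dispatched to A0
c2: I1 operands ready
c3: I1 complete
c4: R2←I1
c5: I2 dispatched to A0
c6: I2 operands ready | I3 dispatched to A1
c7: I2 complete | I3 operands ready
c8: R5←I2
c9: I3 complete
c10: R2←I3
c11: I4 dispatched to A1
c12: I4 operands ready | I5 dispatched to M0
c14: I4 complete
c15: R5←I4
c16: I5 operands ready
c21: I5 complete
c22: R3←I5
c23: I6 dispatched to M0
c24: I6 operands ready
c29: I6 complete
c30: R6←I6
c31: I7 dispatched to A0
c32: I7 operands ready | I8 dispatched to M1
c33: I7 complete | I8 operands ready
c34: R6←I7
c38: I8 complete
c39: R5←I8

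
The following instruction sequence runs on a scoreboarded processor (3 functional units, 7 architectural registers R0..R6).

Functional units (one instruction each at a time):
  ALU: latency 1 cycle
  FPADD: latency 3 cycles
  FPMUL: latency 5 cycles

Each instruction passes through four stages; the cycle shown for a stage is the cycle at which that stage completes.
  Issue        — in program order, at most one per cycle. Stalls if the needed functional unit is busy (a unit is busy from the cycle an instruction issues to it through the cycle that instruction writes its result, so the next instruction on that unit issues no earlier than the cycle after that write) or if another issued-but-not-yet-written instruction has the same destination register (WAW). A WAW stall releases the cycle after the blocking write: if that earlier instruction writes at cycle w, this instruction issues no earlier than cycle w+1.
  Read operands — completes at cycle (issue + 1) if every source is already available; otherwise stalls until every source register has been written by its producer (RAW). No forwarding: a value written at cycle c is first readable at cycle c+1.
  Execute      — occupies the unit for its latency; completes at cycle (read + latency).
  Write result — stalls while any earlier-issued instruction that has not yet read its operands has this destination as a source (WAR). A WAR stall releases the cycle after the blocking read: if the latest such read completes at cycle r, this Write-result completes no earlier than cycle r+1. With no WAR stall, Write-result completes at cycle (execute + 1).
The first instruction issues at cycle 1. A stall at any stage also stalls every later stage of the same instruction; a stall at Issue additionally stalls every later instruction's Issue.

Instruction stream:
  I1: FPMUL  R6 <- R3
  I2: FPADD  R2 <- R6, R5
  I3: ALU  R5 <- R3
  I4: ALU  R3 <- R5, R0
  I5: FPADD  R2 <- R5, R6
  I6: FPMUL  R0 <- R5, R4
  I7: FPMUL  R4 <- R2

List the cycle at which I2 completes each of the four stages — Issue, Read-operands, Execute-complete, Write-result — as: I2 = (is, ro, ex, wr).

I1 -> (1, 2, 7, 8)
I2 -> (2, 9, 12, 13)  // RAW R6: wait I1 write@8
I3 -> (3, 4, 5, 10)  // WAR R5: wait I2 read@9
I4 -> (11, 12, 13, 14)  // struct: ALU busy until I3 writes@10
I5 -> (14, 15, 18, 19)  // struct: FPADD busy until I2 writes@13
I6 -> (15, 16, 21, 22)
I7 -> (23, 24, 29, 30)  // struct: FPMUL busy until I6 writes@22

I2 = (2, 9, 12, 13)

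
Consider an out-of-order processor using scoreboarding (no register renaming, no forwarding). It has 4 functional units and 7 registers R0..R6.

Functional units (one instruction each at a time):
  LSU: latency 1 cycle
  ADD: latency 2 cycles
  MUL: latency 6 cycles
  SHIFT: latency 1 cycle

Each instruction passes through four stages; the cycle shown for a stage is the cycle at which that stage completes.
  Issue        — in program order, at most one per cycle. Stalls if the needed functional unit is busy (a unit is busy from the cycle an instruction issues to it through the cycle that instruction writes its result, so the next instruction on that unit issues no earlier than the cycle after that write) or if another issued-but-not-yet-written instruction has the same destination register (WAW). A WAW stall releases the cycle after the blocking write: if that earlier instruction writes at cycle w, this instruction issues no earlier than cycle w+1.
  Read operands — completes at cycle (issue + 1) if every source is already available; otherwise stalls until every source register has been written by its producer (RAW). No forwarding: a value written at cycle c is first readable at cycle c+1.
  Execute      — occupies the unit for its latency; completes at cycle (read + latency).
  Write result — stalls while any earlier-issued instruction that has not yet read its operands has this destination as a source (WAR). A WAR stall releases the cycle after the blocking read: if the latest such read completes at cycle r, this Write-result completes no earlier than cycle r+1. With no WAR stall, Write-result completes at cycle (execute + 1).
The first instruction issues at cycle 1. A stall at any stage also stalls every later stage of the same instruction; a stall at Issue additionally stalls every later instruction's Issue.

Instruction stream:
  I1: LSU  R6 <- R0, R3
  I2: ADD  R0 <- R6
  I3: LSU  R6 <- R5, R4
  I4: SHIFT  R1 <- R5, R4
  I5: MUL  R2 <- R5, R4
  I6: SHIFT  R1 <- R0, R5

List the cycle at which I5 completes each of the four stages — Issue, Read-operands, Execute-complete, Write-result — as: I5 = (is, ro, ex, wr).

I5 = (7, 8, 14, 15)

[I1] 1/2/3/4
[I2] 2/5/7/8  (RAW R6: wait I1 write@4)
[I3] 5/6/7/8  (struct: LSU busy until I1 writes@4)
[I4] 6/7/8/9
[I5] 7/8/14/15
[I6] 10/11/12/13  (struct: SHIFT busy until I4 writes@9)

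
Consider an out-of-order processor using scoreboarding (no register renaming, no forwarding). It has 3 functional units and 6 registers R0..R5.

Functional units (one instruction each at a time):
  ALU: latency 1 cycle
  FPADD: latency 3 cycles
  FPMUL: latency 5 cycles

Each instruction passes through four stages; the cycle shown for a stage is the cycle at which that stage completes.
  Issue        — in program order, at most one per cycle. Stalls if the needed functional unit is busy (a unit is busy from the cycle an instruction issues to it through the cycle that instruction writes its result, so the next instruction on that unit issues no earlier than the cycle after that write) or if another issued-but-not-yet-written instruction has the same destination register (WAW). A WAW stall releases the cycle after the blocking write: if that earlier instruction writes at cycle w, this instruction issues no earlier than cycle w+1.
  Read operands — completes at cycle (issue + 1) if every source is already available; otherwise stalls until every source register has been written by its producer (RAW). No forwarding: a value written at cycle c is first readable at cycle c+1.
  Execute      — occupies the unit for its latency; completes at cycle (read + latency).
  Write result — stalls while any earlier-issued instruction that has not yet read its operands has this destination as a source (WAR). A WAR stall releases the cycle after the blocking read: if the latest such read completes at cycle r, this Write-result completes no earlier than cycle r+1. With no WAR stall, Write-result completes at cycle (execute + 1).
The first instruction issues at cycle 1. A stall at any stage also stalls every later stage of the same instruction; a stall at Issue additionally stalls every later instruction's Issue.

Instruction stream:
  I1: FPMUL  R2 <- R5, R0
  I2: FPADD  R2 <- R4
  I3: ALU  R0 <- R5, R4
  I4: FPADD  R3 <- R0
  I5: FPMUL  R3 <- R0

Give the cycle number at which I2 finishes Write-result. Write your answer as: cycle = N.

cycle = 14

I1 -> (1, 2, 7, 8)
I2 -> (9, 10, 13, 14)  // WAW R2: wait I1 write@8
I3 -> (10, 11, 12, 13)
I4 -> (15, 16, 19, 20)  // struct: FPADD busy until I2 writes@14
I5 -> (21, 22, 27, 28)  // WAW R3: wait I4 write@20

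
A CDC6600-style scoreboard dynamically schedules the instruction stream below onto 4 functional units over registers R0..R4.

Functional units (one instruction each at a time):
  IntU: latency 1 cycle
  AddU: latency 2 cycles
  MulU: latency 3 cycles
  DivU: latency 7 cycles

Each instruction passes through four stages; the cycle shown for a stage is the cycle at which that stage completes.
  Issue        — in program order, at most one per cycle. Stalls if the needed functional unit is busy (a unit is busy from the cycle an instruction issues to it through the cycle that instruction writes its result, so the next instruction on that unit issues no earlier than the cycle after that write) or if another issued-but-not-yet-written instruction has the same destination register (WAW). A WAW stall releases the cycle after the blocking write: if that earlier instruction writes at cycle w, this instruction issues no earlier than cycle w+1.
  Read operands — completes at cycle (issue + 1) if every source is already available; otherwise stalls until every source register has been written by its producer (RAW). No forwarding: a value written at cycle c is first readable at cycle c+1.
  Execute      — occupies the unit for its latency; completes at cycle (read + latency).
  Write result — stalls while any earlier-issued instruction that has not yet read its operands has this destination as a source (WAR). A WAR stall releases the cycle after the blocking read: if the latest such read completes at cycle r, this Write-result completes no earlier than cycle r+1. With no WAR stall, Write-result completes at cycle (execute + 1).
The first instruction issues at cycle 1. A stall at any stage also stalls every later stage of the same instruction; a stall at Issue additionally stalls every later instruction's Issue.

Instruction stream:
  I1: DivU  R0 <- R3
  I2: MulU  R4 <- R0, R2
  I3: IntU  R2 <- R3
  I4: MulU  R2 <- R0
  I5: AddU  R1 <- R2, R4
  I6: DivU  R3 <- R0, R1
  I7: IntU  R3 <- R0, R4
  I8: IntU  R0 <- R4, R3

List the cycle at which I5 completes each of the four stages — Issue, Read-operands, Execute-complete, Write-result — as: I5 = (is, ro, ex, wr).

I5 = (17, 22, 24, 25)

[1] I1 issues→DivU
[2] I1 reads · I2 issues→MulU
[3] I3 issues→IntU
[4] I3 reads
[5] I3 exec-done
[9] I1 exec-done
[10] I1 writes R0
[11] I2 reads
[12] I3 writes R2
[14] I2 exec-done
[15] I2 writes R4
[16] I4 issues→MulU
[17] I4 reads · I5 issues→AddU
[18] I6 issues→DivU
[20] I4 exec-done
[21] I4 writes R2
[22] I5 reads
[24] I5 exec-done
[25] I5 writes R1
[26] I6 reads
[33] I6 exec-done
[34] I6 writes R3
[35] I7 issues→IntU
[36] I7 reads
[37] I7 exec-done
[38] I7 writes R3
[39] I8 issues→IntU
[40] I8 reads
[41] I8 exec-done
[42] I8 writes R0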